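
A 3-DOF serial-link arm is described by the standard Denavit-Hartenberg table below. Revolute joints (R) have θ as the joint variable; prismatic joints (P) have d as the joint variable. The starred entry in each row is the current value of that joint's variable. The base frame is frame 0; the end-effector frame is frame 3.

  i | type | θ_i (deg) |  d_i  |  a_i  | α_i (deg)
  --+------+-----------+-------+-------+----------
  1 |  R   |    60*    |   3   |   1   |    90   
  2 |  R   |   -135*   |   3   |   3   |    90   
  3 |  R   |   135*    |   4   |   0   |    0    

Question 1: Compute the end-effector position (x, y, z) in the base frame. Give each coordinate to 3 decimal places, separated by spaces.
0.623 -4.921 3.707

after link 1: o_1 = (0.5000, 0.8660, 3.0000)
after link 2: o_2 = (2.0374, -2.4711, 0.8787)
after link 3: o_3 = (0.6232, -4.9206, 3.7071)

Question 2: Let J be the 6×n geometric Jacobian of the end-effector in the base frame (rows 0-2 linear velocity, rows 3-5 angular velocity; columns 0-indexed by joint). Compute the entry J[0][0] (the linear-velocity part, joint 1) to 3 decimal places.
4.921

axis z_0 = ẑ; lever o_n−o_0 = (0.6232,-4.9206,3.7071)
cross product → J_v[:, 0] = (4.9206,0.6232,-0.0000)
J_ω[:, 0] = z_0
entry J[0][0] = 4.9206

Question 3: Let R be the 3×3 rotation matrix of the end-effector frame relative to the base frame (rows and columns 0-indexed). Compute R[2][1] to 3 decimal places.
0.500

End-effector y-axis (col 1 of R) = (-0.3624,0.7866,0.5000)
R[2][1] = 0.5000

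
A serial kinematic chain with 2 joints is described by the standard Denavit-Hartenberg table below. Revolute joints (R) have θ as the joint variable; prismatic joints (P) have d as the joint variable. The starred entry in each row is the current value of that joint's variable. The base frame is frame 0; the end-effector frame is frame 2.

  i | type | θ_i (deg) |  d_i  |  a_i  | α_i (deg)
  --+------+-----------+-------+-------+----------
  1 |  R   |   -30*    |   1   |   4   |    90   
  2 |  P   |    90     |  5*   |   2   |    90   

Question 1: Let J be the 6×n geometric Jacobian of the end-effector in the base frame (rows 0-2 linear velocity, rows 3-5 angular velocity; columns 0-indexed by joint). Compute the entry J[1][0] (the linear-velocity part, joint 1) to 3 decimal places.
0.964

axis z_0 = ẑ; lever o_n−o_0 = (0.9641,-6.3301,3.0000)
cross product → J_v[:, 0] = (6.3301,0.9641,-0.0000)
J_ω[:, 0] = z_0
entry J[1][0] = 0.9641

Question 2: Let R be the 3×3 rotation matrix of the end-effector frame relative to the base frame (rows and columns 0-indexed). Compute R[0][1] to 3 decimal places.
-0.500

End-effector y-axis (col 1 of R) = (-0.5000,-0.8660,0.0000)
R[0][1] = -0.5000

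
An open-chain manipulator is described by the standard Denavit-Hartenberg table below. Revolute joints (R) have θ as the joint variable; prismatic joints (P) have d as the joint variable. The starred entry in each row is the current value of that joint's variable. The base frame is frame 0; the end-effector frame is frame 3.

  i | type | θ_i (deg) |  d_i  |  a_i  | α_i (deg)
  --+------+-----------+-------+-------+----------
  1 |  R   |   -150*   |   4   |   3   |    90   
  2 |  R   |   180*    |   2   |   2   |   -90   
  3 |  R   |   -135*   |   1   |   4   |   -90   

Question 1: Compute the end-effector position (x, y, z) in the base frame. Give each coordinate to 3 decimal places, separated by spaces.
-5.730 2.267 3.000

after link 1: o_1 = (-2.5981, -1.5000, 4.0000)
after link 2: o_2 = (-1.8660, 1.2321, 4.0000)
after link 3: o_3 = (-5.7297, 2.2673, 3.0000)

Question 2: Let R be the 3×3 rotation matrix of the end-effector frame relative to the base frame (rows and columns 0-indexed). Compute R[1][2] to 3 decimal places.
0.966

End-effector z-axis (col 2 of R) = (0.2588,0.9659,0.0000)
R[1][2] = 0.9659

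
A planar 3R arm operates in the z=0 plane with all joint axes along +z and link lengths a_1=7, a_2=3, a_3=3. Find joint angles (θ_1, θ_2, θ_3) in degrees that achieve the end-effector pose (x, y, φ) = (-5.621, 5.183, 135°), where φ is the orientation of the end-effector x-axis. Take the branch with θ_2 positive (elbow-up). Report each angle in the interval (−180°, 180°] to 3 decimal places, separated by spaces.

wrist centre = target − a_3·(cos φ, sin φ) = (-3.4997, 3.0617)
cos θ_2 = (21.6216−7²−3²)/(2·7·3) = -0.8662; θ_2 = 150.0144° (elbow-up)
β = atan2(3.0617,-3.4997) = 138.8191°; ψ = atan2(1.4993,4.4015) = 18.8109°
θ_1 = β − ψ = 120.0082°
θ_3 = φ − θ_1 − θ_2 = -135.0226° (wrapped to (-180°,180°])

120.008 150.014 -135.023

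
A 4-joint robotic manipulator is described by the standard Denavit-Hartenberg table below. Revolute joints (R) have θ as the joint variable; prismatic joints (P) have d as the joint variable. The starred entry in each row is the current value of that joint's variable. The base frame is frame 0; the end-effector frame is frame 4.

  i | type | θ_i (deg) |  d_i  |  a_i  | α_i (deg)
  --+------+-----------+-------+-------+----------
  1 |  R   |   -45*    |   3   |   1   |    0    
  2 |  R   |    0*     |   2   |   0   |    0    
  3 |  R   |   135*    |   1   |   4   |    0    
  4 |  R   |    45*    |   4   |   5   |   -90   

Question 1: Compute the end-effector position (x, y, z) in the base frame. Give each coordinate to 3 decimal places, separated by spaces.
-2.828 6.828 10.000

after link 1: o_1 = (0.7071, -0.7071, 3.0000)
after link 2: o_2 = (0.7071, -0.7071, 5.0000)
after link 3: o_3 = (0.7071, 3.2929, 6.0000)
after link 4: o_4 = (-2.8284, 6.8284, 10.0000)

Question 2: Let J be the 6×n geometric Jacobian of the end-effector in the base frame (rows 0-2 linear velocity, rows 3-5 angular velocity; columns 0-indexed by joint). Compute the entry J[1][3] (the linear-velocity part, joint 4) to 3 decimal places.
axis z_3 = (0.0000,0.0000,1.0000); lever o_n−o_3 = (-3.5355,3.5355,4.0000)
cross product → J_v[:, 3] = (-3.5355,-3.5355,0.0000)
J_ω[:, 3] = z_3
entry J[1][3] = -3.5355

-3.536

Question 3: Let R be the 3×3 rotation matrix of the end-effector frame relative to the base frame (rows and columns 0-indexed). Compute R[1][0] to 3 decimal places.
0.707

End-effector x-axis (col 0 of R) = (-0.7071,0.7071,0.0000)
R[1][0] = 0.7071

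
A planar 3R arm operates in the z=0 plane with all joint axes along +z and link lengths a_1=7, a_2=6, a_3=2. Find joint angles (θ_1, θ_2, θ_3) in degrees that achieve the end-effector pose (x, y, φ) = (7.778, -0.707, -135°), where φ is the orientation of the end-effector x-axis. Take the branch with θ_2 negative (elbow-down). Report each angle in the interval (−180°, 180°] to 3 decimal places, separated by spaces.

wrist centre = target − a_3·(cos φ, sin φ) = (9.1922, 0.7072)
cos θ_2 = (84.9969−7²−6²)/(2·7·6) = -0.0000; θ_2 = -90.0021° (elbow-down)
β = atan2(0.7072,9.1922) = 4.3995°; ψ = atan2(-6.0000,6.9998) = -40.6022°
θ_1 = β − ψ = 45.0016°
θ_3 = φ − θ_1 − θ_2 = -89.9995° (wrapped to (-180°,180°])

45.002 -90.002 -90.000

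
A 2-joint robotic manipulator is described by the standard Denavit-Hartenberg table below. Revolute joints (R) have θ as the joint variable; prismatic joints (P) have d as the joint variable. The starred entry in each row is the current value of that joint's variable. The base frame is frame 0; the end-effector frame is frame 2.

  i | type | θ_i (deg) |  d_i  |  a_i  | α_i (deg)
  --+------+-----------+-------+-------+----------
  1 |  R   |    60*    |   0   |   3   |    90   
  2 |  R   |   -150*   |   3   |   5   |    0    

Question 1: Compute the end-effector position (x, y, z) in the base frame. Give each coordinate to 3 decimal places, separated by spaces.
after link 1: o_1 = (1.5000, 2.5981, 0.0000)
after link 2: o_2 = (1.9330, -2.6519, -2.5000)

1.933 -2.652 -2.500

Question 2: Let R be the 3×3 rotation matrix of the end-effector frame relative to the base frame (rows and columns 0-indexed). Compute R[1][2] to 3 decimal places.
End-effector z-axis (col 2 of R) = (0.8660,-0.5000,0.0000)
R[1][2] = -0.5000

-0.500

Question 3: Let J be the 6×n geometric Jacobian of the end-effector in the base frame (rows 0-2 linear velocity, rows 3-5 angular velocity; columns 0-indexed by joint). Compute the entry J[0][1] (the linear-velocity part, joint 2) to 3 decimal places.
1.250

axis z_1 = (0.8660,-0.5000,0.0000); lever o_n−o_1 = (0.4330,-5.2500,-2.5000)
cross product → J_v[:, 1] = (1.2500,2.1651,-4.3301)
J_ω[:, 1] = z_1
entry J[0][1] = 1.2500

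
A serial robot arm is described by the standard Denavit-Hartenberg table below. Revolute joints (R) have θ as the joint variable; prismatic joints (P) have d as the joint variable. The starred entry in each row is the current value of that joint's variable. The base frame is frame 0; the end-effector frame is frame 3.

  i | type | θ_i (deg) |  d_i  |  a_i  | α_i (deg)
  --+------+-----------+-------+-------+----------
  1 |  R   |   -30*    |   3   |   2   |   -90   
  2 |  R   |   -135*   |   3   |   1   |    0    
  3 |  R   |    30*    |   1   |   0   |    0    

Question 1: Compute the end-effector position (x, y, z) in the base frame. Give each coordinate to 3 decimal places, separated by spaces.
after link 1: o_1 = (1.7321, -1.0000, 3.0000)
after link 2: o_2 = (2.6197, 1.9516, 3.7071)
after link 3: o_3 = (3.1197, 2.8177, 3.7071)

3.120 2.818 3.707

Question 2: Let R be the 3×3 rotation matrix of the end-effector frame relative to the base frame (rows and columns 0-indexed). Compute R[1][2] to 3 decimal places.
End-effector z-axis (col 2 of R) = (0.5000,0.8660,0.0000)
R[1][2] = 0.8660

0.866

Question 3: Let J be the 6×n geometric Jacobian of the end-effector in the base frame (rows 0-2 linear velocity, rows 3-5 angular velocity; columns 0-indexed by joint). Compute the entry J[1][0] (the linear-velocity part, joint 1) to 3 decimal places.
axis z_0 = ẑ; lever o_n−o_0 = (3.1197,2.8177,3.7071)
cross product → J_v[:, 0] = (-2.8177,3.1197,0.0000)
J_ω[:, 0] = z_0
entry J[1][0] = 3.1197

3.120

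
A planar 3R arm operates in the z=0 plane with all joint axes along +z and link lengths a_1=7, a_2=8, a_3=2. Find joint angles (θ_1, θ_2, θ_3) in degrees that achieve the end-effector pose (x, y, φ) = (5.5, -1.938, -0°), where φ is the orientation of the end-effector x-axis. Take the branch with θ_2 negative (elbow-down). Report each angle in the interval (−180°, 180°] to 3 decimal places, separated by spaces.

59.997 -149.999 90.002

wrist centre = target − a_3·(cos φ, sin φ) = (3.5000, -1.9380)
cos θ_2 = (16.0058−7²−8²)/(2·7·8) = -0.8660; θ_2 = -149.9993° (elbow-down)
β = atan2(-1.9380,3.5000) = -28.9739°; ψ = atan2(-4.0001,0.0718) = -88.9710°
θ_1 = β − ψ = 59.9971°
θ_3 = φ − θ_1 − θ_2 = 90.0022° (wrapped to (-180°,180°])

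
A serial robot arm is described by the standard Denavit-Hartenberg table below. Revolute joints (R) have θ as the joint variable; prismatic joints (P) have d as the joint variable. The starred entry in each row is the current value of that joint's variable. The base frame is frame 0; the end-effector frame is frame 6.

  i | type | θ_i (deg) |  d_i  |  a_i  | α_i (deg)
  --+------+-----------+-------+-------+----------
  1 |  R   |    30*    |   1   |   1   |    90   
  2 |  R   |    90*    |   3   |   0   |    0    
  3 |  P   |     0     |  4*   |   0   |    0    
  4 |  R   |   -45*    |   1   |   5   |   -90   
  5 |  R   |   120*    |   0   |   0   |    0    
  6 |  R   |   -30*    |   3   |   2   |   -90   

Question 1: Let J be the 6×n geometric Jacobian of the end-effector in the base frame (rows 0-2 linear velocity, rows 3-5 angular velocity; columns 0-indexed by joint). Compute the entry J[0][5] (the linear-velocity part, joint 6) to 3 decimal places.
-1.225

axis z_5 = (-0.6124,-0.3536,0.7071); lever o_n−o_5 = (-2.8371,0.6714,2.1213)
cross product → J_v[:, 5] = (-1.2247,-0.7071,-1.4142)
J_ω[:, 5] = z_5
entry J[0][5] = -1.2247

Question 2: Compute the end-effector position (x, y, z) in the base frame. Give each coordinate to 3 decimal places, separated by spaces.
5.091 -3.989 6.657

after link 1: o_1 = (0.8660, 0.5000, 1.0000)
after link 2: o_2 = (2.3660, -2.0981, 1.0000)
after link 3: o_3 = (4.3660, -5.5622, 1.0000)
after link 4: o_4 = (7.9279, -4.6604, 4.5355)
after link 5: o_5 = (7.9279, -4.6604, 4.5355)
after link 6: o_6 = (5.0908, -3.9890, 6.6569)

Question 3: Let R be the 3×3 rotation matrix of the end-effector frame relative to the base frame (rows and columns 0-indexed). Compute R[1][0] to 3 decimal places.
0.866

End-effector x-axis (col 0 of R) = (-0.5000,0.8660,0.0000)
R[1][0] = 0.8660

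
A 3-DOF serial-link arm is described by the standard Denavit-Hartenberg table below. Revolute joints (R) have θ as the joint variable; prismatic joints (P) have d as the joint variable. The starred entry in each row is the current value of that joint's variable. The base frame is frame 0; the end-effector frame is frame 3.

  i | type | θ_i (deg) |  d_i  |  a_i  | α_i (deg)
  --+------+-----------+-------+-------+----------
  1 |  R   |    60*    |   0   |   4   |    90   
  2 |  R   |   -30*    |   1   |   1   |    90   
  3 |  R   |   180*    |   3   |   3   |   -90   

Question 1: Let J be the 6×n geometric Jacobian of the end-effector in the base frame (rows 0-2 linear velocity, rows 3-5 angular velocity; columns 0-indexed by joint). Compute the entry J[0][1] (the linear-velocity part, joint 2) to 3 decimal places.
axis z_1 = (0.8660,-0.5000,0.0000); lever o_n−o_1 = (-0.7500,-3.2990,-1.5981)
cross product → J_v[:, 1] = (0.7990,1.3840,-3.2321)
J_ω[:, 1] = z_1
entry J[0][1] = 0.7990

0.799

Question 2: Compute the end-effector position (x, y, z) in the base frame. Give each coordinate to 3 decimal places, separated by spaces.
1.250 0.165 -1.598

after link 1: o_1 = (2.0000, 3.4641, 0.0000)
after link 2: o_2 = (3.2990, 3.7141, -0.5000)
after link 3: o_3 = (1.2500, 0.1651, -1.5981)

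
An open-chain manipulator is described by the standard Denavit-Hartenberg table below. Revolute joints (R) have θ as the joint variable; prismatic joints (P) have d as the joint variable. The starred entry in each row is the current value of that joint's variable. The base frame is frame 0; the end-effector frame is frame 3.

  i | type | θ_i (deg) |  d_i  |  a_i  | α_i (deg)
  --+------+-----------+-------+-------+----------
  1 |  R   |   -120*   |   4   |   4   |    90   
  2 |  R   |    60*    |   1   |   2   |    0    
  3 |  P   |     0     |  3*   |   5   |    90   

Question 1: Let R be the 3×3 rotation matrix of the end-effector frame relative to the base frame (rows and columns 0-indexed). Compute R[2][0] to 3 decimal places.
0.866

End-effector x-axis (col 0 of R) = (-0.2500,-0.4330,0.8660)
R[2][0] = 0.8660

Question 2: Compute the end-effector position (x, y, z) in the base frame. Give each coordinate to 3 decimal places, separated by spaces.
-7.214 -4.495 10.062

after link 1: o_1 = (-2.0000, -3.4641, 4.0000)
after link 2: o_2 = (-3.3660, -3.8301, 5.7321)
after link 3: o_3 = (-7.2141, -4.4952, 10.0622)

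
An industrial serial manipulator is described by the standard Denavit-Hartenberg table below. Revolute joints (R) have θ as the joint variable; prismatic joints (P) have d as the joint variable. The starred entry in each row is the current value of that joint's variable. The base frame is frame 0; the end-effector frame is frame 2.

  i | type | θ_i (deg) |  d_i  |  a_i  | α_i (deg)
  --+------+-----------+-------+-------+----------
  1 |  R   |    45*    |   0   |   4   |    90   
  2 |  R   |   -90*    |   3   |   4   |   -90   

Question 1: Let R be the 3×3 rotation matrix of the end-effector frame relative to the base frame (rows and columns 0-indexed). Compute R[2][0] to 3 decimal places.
End-effector x-axis (col 0 of R) = (0.0000,-0.0000,-1.0000)
R[2][0] = -1.0000

-1.000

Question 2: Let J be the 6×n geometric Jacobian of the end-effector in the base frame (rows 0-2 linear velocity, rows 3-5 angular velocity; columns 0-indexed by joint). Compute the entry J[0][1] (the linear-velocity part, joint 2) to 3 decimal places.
2.828

axis z_1 = (0.7071,-0.7071,0.0000); lever o_n−o_1 = (2.1213,-2.1213,-4.0000)
cross product → J_v[:, 1] = (2.8284,2.8284,0.0000)
J_ω[:, 1] = z_1
entry J[0][1] = 2.8284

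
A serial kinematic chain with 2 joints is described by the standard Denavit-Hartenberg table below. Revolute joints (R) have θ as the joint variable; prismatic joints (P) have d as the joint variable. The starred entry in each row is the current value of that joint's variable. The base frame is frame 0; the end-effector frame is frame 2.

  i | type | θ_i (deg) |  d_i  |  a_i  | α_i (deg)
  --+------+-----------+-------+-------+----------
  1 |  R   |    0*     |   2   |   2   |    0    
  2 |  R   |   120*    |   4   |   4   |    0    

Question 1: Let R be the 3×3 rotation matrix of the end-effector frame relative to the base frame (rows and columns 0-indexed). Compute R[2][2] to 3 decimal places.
1.000

End-effector z-axis (col 2 of R) = (0.0000,0.0000,1.0000)
R[2][2] = 1.0000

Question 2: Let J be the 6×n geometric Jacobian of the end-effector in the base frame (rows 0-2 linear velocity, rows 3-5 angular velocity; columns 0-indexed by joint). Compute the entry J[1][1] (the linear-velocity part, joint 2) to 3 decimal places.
axis z_1 = (0.0000,0.0000,1.0000); lever o_n−o_1 = (-2.0000,3.4641,4.0000)
cross product → J_v[:, 1] = (-3.4641,-2.0000,0.0000)
J_ω[:, 1] = z_1
entry J[1][1] = -2.0000

-2.000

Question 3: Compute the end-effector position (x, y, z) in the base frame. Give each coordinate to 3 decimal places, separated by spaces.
after link 1: o_1 = (2.0000, 0.0000, 2.0000)
after link 2: o_2 = (0.0000, 3.4641, 6.0000)

0.000 3.464 6.000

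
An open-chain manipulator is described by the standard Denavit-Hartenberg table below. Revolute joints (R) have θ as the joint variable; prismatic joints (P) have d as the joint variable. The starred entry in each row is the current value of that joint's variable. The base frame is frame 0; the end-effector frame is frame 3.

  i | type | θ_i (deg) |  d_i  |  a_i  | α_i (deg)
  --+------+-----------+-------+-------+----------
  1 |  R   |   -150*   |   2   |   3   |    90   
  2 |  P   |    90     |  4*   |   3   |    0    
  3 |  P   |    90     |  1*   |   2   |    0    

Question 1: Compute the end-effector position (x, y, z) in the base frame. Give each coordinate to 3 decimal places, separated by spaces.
after link 1: o_1 = (-2.5981, -1.5000, 2.0000)
after link 2: o_2 = (-4.5981, 1.9641, 5.0000)
after link 3: o_3 = (-3.3660, 3.8301, 5.0000)

-3.366 3.830 5.000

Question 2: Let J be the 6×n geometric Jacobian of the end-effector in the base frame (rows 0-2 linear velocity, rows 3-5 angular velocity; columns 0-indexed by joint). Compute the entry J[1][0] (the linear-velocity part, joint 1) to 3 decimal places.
axis z_0 = ẑ; lever o_n−o_0 = (-3.3660,3.8301,5.0000)
cross product → J_v[:, 0] = (-3.8301,-3.3660,0.0000)
J_ω[:, 0] = z_0
entry J[1][0] = -3.3660

-3.366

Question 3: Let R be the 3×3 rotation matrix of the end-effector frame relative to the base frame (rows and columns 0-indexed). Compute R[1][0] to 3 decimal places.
End-effector x-axis (col 0 of R) = (0.8660,0.5000,0.0000)
R[1][0] = 0.5000

0.500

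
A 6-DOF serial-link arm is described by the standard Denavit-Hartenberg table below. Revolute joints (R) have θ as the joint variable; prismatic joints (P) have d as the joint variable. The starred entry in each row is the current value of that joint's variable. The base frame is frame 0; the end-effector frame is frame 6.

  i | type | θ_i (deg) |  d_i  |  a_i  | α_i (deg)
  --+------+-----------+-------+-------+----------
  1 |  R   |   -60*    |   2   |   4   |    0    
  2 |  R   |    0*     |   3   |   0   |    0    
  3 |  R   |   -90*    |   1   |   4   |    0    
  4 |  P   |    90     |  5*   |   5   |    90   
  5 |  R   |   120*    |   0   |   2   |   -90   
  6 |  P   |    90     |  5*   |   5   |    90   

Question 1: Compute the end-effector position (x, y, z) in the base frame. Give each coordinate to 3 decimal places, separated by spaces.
after link 1: o_1 = (2.0000, -3.4641, 2.0000)
after link 2: o_2 = (2.0000, -3.4641, 5.0000)
after link 3: o_3 = (-1.4641, -5.4641, 6.0000)
after link 4: o_4 = (1.0359, -9.7942, 11.0000)
after link 5: o_5 = (0.5359, -8.9282, 12.7321)
after link 6: o_6 = (2.7010, -2.6782, 10.2321)

2.701 -2.678 10.232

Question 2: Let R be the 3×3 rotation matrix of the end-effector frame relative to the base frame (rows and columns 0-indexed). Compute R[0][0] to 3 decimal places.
End-effector x-axis (col 0 of R) = (0.8660,0.5000,-0.0000)
R[0][0] = 0.8660

0.866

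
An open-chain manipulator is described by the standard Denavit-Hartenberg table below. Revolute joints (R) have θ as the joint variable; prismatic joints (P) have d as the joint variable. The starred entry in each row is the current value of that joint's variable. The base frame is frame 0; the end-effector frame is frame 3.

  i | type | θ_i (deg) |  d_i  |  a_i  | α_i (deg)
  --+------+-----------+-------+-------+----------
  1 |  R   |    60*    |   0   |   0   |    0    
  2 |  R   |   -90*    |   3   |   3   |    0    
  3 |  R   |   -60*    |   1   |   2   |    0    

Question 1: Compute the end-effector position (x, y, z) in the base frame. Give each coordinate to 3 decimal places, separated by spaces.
after link 1: o_1 = (0.0000, 0.0000, 0.0000)
after link 2: o_2 = (2.5981, -1.5000, 3.0000)
after link 3: o_3 = (2.5981, -3.5000, 4.0000)

2.598 -3.500 4.000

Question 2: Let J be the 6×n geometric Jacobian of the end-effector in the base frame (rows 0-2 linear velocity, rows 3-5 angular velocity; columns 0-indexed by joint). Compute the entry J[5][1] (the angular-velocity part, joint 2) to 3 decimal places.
1.000

axis z_1 = (0.0000,0.0000,1.0000); lever o_n−o_1 = (2.5981,-3.5000,4.0000)
cross product → J_v[:, 1] = (3.5000,2.5981,-0.0000)
J_ω[:, 1] = z_1
entry J[5][1] = 1.0000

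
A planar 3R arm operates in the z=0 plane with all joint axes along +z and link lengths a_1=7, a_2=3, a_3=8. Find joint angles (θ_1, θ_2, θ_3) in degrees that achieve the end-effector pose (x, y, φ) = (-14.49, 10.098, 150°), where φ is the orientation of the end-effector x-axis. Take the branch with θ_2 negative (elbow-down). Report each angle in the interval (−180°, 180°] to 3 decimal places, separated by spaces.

150.004 -30.018 30.014

wrist centre = target − a_3·(cos φ, sin φ) = (-7.5618, 6.0980)
cos θ_2 = (94.3664−7²−3²)/(2·7·3) = 0.8659; θ_2 = -30.0183° (elbow-down)
β = atan2(6.0980,-7.5618) = 141.1165°; ψ = atan2(-1.5008,9.5976) = -8.8877°
θ_1 = β − ψ = 150.0042°
θ_3 = φ − θ_1 − θ_2 = 30.0141° (wrapped to (-180°,180°])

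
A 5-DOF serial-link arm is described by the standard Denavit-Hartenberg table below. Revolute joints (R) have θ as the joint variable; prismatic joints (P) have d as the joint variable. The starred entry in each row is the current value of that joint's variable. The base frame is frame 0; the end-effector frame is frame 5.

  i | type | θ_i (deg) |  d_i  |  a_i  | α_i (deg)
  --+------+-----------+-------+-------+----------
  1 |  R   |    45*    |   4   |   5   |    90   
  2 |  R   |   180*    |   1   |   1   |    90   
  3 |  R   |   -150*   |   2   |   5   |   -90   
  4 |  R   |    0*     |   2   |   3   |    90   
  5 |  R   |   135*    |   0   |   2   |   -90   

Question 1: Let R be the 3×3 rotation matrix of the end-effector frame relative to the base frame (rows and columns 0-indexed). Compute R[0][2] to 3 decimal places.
End-effector z-axis (col 2 of R) = (0.5000,-0.8660,0.0000)
R[0][2] = 0.5000

0.500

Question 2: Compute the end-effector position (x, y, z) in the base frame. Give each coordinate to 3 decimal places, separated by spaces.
after link 1: o_1 = (3.5355, 3.5355, 4.0000)
after link 2: o_2 = (3.5355, 2.1213, 4.0000)
after link 3: o_3 = (4.8296, 6.9509, 6.0000)
after link 4: o_4 = (3.6742, 10.3664, 6.0000)
after link 5: o_5 = (1.9422, 9.3664, 6.0000)

1.942 9.366 6.000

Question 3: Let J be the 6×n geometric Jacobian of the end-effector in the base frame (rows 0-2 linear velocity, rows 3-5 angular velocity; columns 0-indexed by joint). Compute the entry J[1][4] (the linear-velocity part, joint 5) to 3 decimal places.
axis z_4 = (0.0000,0.0000,1.0000); lever o_n−o_4 = (-1.7321,-1.0000,0.0000)
cross product → J_v[:, 4] = (1.0000,-1.7321,0.0000)
J_ω[:, 4] = z_4
entry J[1][4] = -1.7321

-1.732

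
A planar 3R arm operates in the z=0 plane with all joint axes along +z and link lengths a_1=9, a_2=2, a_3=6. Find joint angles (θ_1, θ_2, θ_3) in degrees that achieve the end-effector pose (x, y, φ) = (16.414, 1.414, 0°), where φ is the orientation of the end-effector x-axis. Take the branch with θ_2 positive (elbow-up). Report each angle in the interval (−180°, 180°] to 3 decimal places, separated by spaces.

-0.003 45.011 -45.009

wrist centre = target − a_3·(cos φ, sin φ) = (10.4140, 1.4140)
cos θ_2 = (110.4508−9²−2²)/(2·9·2) = 0.7070; θ_2 = 45.0114° (elbow-up)
β = atan2(1.4140,10.4140) = 7.7323°; ψ = atan2(1.4145,10.4139) = 7.7350°
θ_1 = β − ψ = -0.0027°
θ_3 = φ − θ_1 − θ_2 = -45.0087° (wrapped to (-180°,180°])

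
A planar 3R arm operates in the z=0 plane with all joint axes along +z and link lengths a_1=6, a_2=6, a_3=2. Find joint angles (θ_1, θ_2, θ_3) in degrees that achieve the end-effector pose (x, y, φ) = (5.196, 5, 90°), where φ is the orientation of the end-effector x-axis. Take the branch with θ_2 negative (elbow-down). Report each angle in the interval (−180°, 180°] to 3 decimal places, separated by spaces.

wrist centre = target − a_3·(cos φ, sin φ) = (5.1960, 3.0000)
cos θ_2 = (35.9984−6²−6²)/(2·6·6) = -0.5000; θ_2 = -120.0015° (elbow-down)
β = atan2(3.0000,5.1960) = 30.0007°; ψ = atan2(-5.1961,2.9999) = -60.0007°
θ_1 = β − ψ = 90.0015°
θ_3 = φ − θ_1 − θ_2 = 120.0000° (wrapped to (-180°,180°])

90.001 -120.001 120.000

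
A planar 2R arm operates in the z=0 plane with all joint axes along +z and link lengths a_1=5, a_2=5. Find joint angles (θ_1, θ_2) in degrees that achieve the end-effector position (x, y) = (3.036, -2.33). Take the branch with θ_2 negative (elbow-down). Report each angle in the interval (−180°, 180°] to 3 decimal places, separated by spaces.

29.994 -134.998

cos θ_2 = (14.6462−5²−5²)/(2·5·5) = -0.7071; θ_2 = -134.9975° (elbow-down)
β = atan2(-2.3300,3.0360) = -37.5047°; ψ = atan2(-3.5357,1.4646) = -67.4988°
θ_1 = β − ψ = 29.9941°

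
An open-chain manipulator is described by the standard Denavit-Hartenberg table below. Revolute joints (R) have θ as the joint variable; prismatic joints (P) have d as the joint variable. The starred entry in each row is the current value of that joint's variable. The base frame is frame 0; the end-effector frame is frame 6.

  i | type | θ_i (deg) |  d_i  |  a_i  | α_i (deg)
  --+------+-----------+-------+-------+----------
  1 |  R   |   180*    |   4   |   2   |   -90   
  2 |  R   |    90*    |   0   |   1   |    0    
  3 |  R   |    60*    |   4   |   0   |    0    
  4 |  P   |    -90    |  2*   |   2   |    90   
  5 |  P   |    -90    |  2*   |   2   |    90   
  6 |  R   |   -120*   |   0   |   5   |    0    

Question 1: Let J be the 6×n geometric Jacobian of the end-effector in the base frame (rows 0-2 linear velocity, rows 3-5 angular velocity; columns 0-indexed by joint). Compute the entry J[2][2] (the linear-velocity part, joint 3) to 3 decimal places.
1.018

axis z_2 = (-0.0000,-1.0000,0.0000); lever o_n−o_2 = (1.0179,-6.5000,-2.8971)
cross product → J_v[:, 2] = (2.8971,-0.0000,1.0179)
J_ω[:, 2] = z_2
entry J[2][2] = 1.0179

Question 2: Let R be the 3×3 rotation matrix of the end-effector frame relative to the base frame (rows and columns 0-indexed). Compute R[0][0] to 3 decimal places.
0.750

End-effector x-axis (col 0 of R) = (0.7500,-0.5000,-0.4330)
R[0][0] = 0.7500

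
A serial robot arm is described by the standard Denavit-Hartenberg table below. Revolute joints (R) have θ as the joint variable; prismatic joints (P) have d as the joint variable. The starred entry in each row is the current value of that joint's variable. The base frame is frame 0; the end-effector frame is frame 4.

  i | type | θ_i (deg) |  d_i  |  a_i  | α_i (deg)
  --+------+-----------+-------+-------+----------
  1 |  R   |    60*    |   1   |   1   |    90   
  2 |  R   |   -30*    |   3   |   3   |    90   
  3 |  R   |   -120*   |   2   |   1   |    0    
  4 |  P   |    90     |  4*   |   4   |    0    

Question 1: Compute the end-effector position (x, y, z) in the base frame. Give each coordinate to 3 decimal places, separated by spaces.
1.699 2.674 -7.178

after link 1: o_1 = (0.5000, 0.8660, 1.0000)
after link 2: o_2 = (4.3971, 1.6160, -0.5000)
after link 3: o_3 = (2.9306, 0.8080, -1.9821)
after link 4: o_4 = (1.6986, 2.6740, -7.1782)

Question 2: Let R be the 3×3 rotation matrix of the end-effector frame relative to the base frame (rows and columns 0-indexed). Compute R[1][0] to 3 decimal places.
0.900

End-effector x-axis (col 0 of R) = (-0.0580,0.8995,-0.4330)
R[1][0] = 0.8995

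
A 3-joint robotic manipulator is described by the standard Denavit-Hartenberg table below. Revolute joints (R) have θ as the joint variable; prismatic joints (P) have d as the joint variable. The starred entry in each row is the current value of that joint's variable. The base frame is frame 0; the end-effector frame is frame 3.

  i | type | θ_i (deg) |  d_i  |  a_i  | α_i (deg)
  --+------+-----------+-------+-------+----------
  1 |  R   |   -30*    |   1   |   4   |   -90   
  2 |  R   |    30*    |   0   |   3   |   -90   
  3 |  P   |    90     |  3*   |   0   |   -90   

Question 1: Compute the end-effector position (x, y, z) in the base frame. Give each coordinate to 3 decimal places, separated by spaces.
after link 1: o_1 = (3.4641, -2.0000, 1.0000)
after link 2: o_2 = (5.7141, -3.2990, -0.5000)
after link 3: o_3 = (4.4151, -2.5490, -3.0981)

4.415 -2.549 -3.098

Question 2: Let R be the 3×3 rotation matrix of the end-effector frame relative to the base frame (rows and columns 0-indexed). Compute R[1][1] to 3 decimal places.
End-effector y-axis (col 1 of R) = (0.4330,-0.2500,0.8660)
R[1][1] = -0.2500

-0.250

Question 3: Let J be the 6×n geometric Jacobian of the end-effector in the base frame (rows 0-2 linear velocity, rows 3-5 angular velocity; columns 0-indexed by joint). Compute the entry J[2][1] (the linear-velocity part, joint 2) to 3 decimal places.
-1.098

axis z_1 = (0.5000,0.8660,0.0000); lever o_n−o_1 = (0.9510,-0.5490,-4.0981)
cross product → J_v[:, 1] = (-3.5490,2.0490,-1.0981)
J_ω[:, 1] = z_1
entry J[2][1] = -1.0981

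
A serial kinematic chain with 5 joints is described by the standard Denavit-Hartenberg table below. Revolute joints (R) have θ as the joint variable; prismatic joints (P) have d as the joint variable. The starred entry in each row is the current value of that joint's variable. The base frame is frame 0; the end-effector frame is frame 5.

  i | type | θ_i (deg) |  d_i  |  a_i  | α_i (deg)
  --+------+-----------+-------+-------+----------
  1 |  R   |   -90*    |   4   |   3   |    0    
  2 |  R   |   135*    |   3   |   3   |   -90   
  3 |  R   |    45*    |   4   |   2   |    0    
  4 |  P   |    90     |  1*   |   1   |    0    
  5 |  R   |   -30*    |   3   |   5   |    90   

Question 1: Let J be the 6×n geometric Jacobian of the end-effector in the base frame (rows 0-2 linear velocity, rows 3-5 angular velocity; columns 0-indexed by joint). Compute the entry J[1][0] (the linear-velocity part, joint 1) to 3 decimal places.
axis z_0 = ẑ; lever o_n−o_0 = (-3.9506,4.3631,0.0491)
cross product → J_v[:, 0] = (-4.3631,-3.9506,0.0000)
J_ω[:, 0] = z_0
entry J[1][0] = -3.9506

-3.951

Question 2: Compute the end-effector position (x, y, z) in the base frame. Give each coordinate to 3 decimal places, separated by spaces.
after link 1: o_1 = (0.0000, -3.0000, 4.0000)
after link 2: o_2 = (2.1213, -0.8787, 7.0000)
after link 3: o_3 = (0.2929, 2.9497, 5.5858)
after link 4: o_4 = (-0.9142, 3.1569, 4.8787)
after link 5: o_5 = (-3.9506, 4.3631, 0.0491)

-3.951 4.363 0.049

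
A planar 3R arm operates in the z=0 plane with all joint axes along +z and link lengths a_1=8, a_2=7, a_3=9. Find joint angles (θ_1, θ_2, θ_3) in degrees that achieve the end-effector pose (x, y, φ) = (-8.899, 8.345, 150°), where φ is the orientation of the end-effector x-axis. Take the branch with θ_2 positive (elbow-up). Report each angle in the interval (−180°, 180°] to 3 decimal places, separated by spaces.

wrist centre = target − a_3·(cos φ, sin φ) = (-1.1048, 3.8450)
cos θ_2 = (16.0045−8²−7²)/(2·8·7) = -0.8660; θ_2 = 150.0006° (elbow-up)
β = atan2(3.8450,-1.1048) = 106.0308°; ψ = atan2(3.4999,1.9378) = 61.0283°
θ_1 = β − ψ = 45.0025°
θ_3 = φ − θ_1 − θ_2 = -45.0031° (wrapped to (-180°,180°])

45.002 150.001 -45.003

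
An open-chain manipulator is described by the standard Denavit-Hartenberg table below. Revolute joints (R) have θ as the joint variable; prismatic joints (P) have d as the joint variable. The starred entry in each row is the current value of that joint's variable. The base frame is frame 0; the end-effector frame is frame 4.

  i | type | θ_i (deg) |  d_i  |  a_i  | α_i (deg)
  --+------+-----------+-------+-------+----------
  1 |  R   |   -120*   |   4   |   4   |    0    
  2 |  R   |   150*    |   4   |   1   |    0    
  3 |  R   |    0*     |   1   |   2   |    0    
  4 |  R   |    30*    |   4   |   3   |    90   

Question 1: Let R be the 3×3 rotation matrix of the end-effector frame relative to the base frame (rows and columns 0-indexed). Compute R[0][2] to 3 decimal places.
End-effector z-axis (col 2 of R) = (0.8660,-0.5000,0.0000)
R[0][2] = 0.8660

0.866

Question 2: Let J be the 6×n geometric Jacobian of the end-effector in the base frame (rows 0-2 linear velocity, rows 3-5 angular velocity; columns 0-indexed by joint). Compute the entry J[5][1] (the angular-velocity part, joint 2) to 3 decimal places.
1.000

axis z_1 = (0.0000,0.0000,1.0000); lever o_n−o_1 = (4.0981,4.0981,9.0000)
cross product → J_v[:, 1] = (-4.0981,4.0981,0.0000)
J_ω[:, 1] = z_1
entry J[5][1] = 1.0000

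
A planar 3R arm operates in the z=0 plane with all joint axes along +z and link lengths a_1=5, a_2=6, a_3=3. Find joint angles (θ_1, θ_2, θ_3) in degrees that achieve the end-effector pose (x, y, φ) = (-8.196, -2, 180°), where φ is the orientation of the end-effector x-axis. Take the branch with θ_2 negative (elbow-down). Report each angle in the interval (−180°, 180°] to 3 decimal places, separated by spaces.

wrist centre = target − a_3·(cos φ, sin φ) = (-5.1960, -2.0000)
cos θ_2 = (30.9984−5²−6²)/(2·5·6) = -0.5000; θ_2 = -120.0017° (elbow-down)
β = atan2(-2.0000,-5.1960) = -158.9477°; ψ = atan2(-5.1961,1.9998) = -68.9495°
θ_1 = β − ψ = -89.9983°
θ_3 = φ − θ_1 − θ_2 = 30.0000° (wrapped to (-180°,180°])

-89.998 -120.002 30.000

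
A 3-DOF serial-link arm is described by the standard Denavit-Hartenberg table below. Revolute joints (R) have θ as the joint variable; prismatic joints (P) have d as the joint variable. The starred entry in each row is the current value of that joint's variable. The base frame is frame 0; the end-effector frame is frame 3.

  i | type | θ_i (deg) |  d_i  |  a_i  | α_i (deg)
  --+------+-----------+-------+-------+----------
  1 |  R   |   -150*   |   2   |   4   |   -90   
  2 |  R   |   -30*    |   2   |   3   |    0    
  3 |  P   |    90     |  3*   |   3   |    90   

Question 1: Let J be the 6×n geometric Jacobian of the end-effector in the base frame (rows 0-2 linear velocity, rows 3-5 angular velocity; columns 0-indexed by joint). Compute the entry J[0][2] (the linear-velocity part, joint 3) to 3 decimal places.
prismatic axis z_2 = (0.5000,-0.8660,0.0000)
J_v[:, 2] = z_2; J_ω[:, 2] = (0,0,0)
entry J[0][2] = 0.5000

0.500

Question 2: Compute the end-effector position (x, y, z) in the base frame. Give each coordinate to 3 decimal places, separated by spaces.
-4.513 -8.379 0.902

after link 1: o_1 = (-3.4641, -2.0000, 2.0000)
after link 2: o_2 = (-4.7141, -5.0311, 3.5000)
after link 3: o_3 = (-4.5131, -8.3792, 0.9019)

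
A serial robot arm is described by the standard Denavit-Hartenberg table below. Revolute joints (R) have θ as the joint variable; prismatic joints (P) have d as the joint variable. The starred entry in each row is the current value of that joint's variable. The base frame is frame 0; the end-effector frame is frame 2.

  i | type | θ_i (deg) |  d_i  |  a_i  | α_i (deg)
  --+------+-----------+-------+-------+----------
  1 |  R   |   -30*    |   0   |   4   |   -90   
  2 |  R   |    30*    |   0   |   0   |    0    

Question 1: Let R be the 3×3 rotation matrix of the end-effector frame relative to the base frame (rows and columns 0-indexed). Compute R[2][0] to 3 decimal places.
-0.500

End-effector x-axis (col 0 of R) = (0.7500,-0.4330,-0.5000)
R[2][0] = -0.5000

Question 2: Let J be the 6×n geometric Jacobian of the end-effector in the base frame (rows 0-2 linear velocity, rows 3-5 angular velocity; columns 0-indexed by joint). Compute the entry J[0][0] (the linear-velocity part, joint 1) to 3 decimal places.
axis z_0 = ẑ; lever o_n−o_0 = (3.4641,-2.0000,0.0000)
cross product → J_v[:, 0] = (2.0000,3.4641,-0.0000)
J_ω[:, 0] = z_0
entry J[0][0] = 2.0000

2.000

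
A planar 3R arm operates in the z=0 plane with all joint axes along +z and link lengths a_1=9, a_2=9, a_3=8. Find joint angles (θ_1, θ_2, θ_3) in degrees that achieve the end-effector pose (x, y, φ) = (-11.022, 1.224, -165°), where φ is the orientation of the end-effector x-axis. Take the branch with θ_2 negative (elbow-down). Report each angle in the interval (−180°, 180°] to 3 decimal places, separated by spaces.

wrist centre = target − a_3·(cos φ, sin φ) = (-3.2946, 3.2946)
cos θ_2 = (21.7084−9²−9²)/(2·9·9) = -0.8660; θ_2 = -149.9968° (elbow-down)
β = atan2(3.2946,-3.2946) = 135.0004°; ψ = atan2(-4.5004,1.2060) = -74.9984°
θ_1 = β − ψ = 209.9988°
θ_3 = φ − θ_1 − θ_2 = 134.9980° (wrapped to (-180°,180°])

-150.001 -149.997 134.998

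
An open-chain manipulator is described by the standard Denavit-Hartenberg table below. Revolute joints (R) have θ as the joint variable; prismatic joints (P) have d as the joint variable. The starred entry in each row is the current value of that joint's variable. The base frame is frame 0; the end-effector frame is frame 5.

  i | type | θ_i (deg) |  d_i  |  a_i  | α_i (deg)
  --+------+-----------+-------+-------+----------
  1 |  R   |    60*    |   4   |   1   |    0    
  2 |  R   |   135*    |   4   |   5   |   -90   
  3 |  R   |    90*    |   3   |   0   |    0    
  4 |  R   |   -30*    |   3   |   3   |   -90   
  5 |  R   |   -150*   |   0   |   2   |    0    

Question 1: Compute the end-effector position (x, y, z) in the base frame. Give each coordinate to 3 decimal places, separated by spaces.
after link 1: o_1 = (0.5000, 0.8660, 4.0000)
after link 2: o_2 = (-4.3296, -0.4281, 8.0000)
after link 3: o_3 = (-3.5532, -3.3258, 8.0000)
after link 4: o_4 = (-4.2256, -6.6119, 5.4019)
after link 5: o_5 = (-3.1303, -7.3536, 6.9019)

-3.130 -7.354 6.902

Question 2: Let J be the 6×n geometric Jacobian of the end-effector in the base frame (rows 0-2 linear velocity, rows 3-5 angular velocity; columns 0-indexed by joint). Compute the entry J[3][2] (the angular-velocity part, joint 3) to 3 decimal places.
0.259

axis z_2 = (0.2588,-0.9659,0.0000); lever o_n−o_2 = (1.1994,-6.9256,-1.0981)
cross product → J_v[:, 2] = (1.0607,0.2842,-0.6340)
J_ω[:, 2] = z_2
entry J[3][2] = 0.2588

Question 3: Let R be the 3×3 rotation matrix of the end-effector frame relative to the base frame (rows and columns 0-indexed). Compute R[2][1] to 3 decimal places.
End-effector y-axis (col 1 of R) = (-0.0173,-0.9012,-0.4330)
R[2][1] = -0.4330

-0.433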